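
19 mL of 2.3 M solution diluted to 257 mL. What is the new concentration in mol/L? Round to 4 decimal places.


Dilution: M1*V1 = M2*V2, solve for M2.
M2 = M1*V1 / V2
M2 = 2.3 * 19 / 257
M2 = 43.7 / 257
M2 = 0.17003891 mol/L, rounded to 4 dp:

0.1700 mol/L


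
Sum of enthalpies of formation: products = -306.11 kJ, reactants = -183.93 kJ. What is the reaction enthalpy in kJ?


dH_rxn = sum(dH_f products) - sum(dH_f reactants)
dH_rxn = -306.11 - (-183.93)
dH_rxn = -122.18 kJ:

-122.18 kJ


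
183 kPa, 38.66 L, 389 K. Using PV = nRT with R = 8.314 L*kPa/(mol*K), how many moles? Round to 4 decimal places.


PV = nRT, solve for n = PV / (RT).
PV = 183 * 38.66 = 7074.78
RT = 8.314 * 389 = 3234.146
n = 7074.78 / 3234.146
n = 2.18752648 mol, rounded to 4 dp:

2.1875 mol


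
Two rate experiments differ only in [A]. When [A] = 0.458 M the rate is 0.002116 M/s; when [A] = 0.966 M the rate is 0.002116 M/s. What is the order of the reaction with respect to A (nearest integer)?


Rate is proportional to [A]^n, so rate2/rate1 = ([A]2/[A]1)^n. Take logs to solve for n.
rate2/rate1 = 0.002116 / 0.002116 = 1.0
[A]2/[A]1 = 0.966 / 0.458 = 2.1092
n = ln(1.0) / ln(2.1092) = 0.0
Nearest integer order:

0


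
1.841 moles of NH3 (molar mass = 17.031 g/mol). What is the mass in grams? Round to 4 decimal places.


mass = n * M
mass = 1.841 * 17.031
mass = 31.354071 g, rounded to 4 dp:

31.3541 g


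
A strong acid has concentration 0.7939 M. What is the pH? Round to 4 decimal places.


A strong acid dissociates completely, so [H+] equals the given concentration.
pH = -log10([H+]) = -log10(0.7939)
pH = 0.1002342, rounded to 4 dp:

0.1002


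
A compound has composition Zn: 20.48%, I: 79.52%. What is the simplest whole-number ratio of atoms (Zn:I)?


Assume 100 g of compound, divide each mass% by atomic mass to get moles, then normalize by the smallest to get a raw atom ratio.
Moles per 100 g: Zn: 20.48/65.38 = 0.3132, I: 79.52/126.904 = 0.6266
Raw ratio (divide by min = 0.3132): Zn: 1.0, I: 2.0
Multiply by 1 to clear fractions: Zn: 1.0 ~= 1, I: 2.0 ~= 2
Reduce by GCD to get the simplest whole-number ratio:

1:2


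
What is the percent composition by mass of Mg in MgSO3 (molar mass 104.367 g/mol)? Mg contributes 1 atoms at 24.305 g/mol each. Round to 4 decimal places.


pct = 100 * (n_elem * M_elem) / M_total
mass_contribution = 1 * 24.305 = 24.305 g/mol
pct = 100 * 24.305 / 104.367
pct = 23.28801249 %, rounded to 4 dp:

23.2880 %


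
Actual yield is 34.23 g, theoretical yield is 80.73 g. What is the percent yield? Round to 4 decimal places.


% yield = 100 * actual / theoretical
% yield = 100 * 34.23 / 80.73
% yield = 42.40059457 %, rounded to 4 dp:

42.4006 %


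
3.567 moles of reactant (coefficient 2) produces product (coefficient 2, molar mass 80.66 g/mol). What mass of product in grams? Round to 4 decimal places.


Use the coefficient ratio to convert reactant moles to product moles, then multiply by the product's molar mass.
moles_P = moles_R * (coeff_P / coeff_R) = 3.567 * (2/2) = 3.567
mass_P = moles_P * M_P = 3.567 * 80.66
mass_P = 287.71422 g, rounded to 4 dp:

287.7142 g


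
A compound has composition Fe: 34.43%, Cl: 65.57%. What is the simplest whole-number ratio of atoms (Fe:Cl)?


Assume 100 g of compound, divide each mass% by atomic mass to get moles, then normalize by the smallest to get a raw atom ratio.
Moles per 100 g: Fe: 34.43/55.845 = 0.6165, Cl: 65.57/35.453 = 1.8495
Raw ratio (divide by min = 0.6165): Fe: 1.0, Cl: 3.0
Multiply by 1 to clear fractions: Fe: 1.0 ~= 1, Cl: 3.0 ~= 3
Reduce by GCD to get the simplest whole-number ratio:

1:3


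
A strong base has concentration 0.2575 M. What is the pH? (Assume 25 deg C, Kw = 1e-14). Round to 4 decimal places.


A strong base dissociates completely, so [OH-] equals the given concentration.
pOH = -log10([OH-]) = -log10(0.2575) = 0.589223
pH = 14 - pOH = 14 - 0.589223
pH = 13.410777, rounded to 4 dp:

13.4108


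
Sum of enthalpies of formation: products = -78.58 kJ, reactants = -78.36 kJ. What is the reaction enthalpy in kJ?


dH_rxn = sum(dH_f products) - sum(dH_f reactants)
dH_rxn = -78.58 - (-78.36)
dH_rxn = -0.22 kJ:

-0.22 kJ


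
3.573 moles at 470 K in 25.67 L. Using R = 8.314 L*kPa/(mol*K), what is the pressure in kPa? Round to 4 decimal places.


PV = nRT, solve for P = nRT / V.
nRT = 3.573 * 8.314 * 470 = 13961.7833
P = 13961.7833 / 25.67
P = 543.89494741 kPa, rounded to 4 dp:

543.8949 kPa


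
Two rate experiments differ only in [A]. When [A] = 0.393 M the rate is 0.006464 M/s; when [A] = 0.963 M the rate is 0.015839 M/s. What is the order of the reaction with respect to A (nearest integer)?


Rate is proportional to [A]^n, so rate2/rate1 = ([A]2/[A]1)^n. Take logs to solve for n.
rate2/rate1 = 0.015839 / 0.006464 = 2.4503
[A]2/[A]1 = 0.963 / 0.393 = 2.4504
n = ln(2.4503) / ln(2.4504) = 1.0
Nearest integer order:

1


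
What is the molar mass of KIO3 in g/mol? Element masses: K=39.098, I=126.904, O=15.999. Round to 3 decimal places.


M = sum(count * atomic_mass) over atoms.
M = 1*39.098 + 1*126.904 + 3*15.999
M = 39.098 + 126.904 + 47.997
M = 213.999 g/mol, rounded to 3 dp:

213.999 g/mol


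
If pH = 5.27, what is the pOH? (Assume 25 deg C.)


At 25 deg C, pH + pOH = 14.
pOH = 14 - pH = 14 - 5.27
pOH = 8.73:

8.73


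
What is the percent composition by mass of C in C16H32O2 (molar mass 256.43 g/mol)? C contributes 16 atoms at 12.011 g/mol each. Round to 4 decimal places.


pct = 100 * (n_elem * M_elem) / M_total
mass_contribution = 16 * 12.011 = 192.176 g/mol
pct = 100 * 192.176 / 256.43
pct = 74.9428694 %, rounded to 4 dp:

74.9429 %


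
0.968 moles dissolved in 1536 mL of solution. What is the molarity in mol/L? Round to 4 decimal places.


Convert volume to liters: V_L = V_mL / 1000.
V_L = 1536 / 1000 = 1.536 L
M = n / V_L = 0.968 / 1.536
M = 0.63020833 mol/L, rounded to 4 dp:

0.6302 mol/L


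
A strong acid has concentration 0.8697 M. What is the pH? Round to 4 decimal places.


A strong acid dissociates completely, so [H+] equals the given concentration.
pH = -log10([H+]) = -log10(0.8697)
pH = 0.06063053, rounded to 4 dp:

0.0606


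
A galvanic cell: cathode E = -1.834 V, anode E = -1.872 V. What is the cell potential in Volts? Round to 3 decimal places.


Standard cell potential: E_cell = E_cathode - E_anode.
E_cell = -1.834 - (-1.872)
E_cell = 0.038 V, rounded to 3 dp:

0.038 V


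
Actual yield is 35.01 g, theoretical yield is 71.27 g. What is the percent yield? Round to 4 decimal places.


% yield = 100 * actual / theoretical
% yield = 100 * 35.01 / 71.27
% yield = 49.12305318 %, rounded to 4 dp:

49.1231 %


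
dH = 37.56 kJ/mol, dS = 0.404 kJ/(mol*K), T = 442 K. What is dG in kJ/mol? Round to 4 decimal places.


Gibbs: dG = dH - T*dS (consistent units, dS already in kJ/(mol*K)).
T*dS = 442 * 0.404 = 178.568
dG = 37.56 - (178.568)
dG = -141.008 kJ/mol, rounded to 4 dp:

-141.0080 kJ/mol


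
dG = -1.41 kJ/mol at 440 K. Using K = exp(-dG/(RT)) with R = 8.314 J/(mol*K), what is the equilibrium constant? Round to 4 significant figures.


dG is in kJ/mol; multiply by 1000 to match R in J/(mol*K).
RT = 8.314 * 440 = 3658.16 J/mol
exponent = -dG*1000 / (RT) = -(-1.41*1000) / 3658.16 = 0.38543967
K = exp(0.38543967)
K = 1.4702606, rounded to 4 significant figures:

1.470


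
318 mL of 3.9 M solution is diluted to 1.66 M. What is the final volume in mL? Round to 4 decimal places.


Dilution: M1*V1 = M2*V2, solve for V2.
V2 = M1*V1 / M2
V2 = 3.9 * 318 / 1.66
V2 = 1240.2 / 1.66
V2 = 747.10843373 mL, rounded to 4 dp:

747.1084 mL


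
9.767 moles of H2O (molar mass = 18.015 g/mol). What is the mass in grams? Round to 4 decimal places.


mass = n * M
mass = 9.767 * 18.015
mass = 175.952505 g, rounded to 4 dp:

175.9525 g


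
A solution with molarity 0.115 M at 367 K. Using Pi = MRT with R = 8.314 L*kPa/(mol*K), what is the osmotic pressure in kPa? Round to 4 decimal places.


Osmotic pressure (van't Hoff): Pi = M*R*T.
RT = 8.314 * 367 = 3051.238
Pi = 0.115 * 3051.238
Pi = 350.89237 kPa, rounded to 4 dp:

350.8924 kPa


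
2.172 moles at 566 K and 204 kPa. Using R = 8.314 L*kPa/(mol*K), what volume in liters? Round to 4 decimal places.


PV = nRT, solve for V = nRT / P.
nRT = 2.172 * 8.314 * 566 = 10220.8325
V = 10220.8325 / 204
V = 50.1021201 L, rounded to 4 dp:

50.1021 L


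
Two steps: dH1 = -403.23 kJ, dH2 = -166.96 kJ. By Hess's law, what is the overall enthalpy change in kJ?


Hess's law: enthalpy is a state function, so add the step enthalpies.
dH_total = dH1 + dH2 = -403.23 + (-166.96)
dH_total = -570.19 kJ:

-570.19 kJ


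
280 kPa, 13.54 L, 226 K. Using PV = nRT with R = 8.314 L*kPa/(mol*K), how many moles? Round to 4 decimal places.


PV = nRT, solve for n = PV / (RT).
PV = 280 * 13.54 = 3791.2
RT = 8.314 * 226 = 1878.964
n = 3791.2 / 1878.964
n = 2.01770763 mol, rounded to 4 dp:

2.0177 mol


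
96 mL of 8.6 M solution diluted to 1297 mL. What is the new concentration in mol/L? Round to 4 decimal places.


Dilution: M1*V1 = M2*V2, solve for M2.
M2 = M1*V1 / V2
M2 = 8.6 * 96 / 1297
M2 = 825.6 / 1297
M2 = 0.63654588 mol/L, rounded to 4 dp:

0.6365 mol/L


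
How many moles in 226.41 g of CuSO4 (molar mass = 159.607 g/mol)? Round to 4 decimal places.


n = mass / M
n = 226.41 / 159.607
n = 1.41854681 mol, rounded to 4 dp:

1.4185 mol


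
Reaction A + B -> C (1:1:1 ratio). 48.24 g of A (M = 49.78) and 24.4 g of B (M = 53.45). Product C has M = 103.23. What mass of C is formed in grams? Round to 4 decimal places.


Find moles of each reactant; the smaller value is the limiting reagent in a 1:1:1 reaction, so moles_C equals moles of the limiter.
n_A = mass_A / M_A = 48.24 / 49.78 = 0.969064 mol
n_B = mass_B / M_B = 24.4 / 53.45 = 0.456501 mol
Limiting reagent: B (smaller), n_limiting = 0.456501 mol
mass_C = n_limiting * M_C = 0.456501 * 103.23
mass_C = 47.12459823 g, rounded to 4 dp:

47.1246 g


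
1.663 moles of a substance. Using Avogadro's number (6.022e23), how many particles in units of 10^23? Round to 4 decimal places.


N = n * NA, then divide by 1e23 for the requested units.
N / 1e23 = n * 6.022
N / 1e23 = 1.663 * 6.022
N / 1e23 = 10.014586, rounded to 4 dp:

10.0146


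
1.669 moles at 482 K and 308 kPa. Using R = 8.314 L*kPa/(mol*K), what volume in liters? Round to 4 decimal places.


PV = nRT, solve for V = nRT / P.
nRT = 1.669 * 8.314 * 482 = 6688.2638
V = 6688.2638 / 308
V = 21.71514221 L, rounded to 4 dp:

21.7151 L


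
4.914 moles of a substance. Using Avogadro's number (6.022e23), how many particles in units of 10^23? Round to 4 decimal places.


N = n * NA, then divide by 1e23 for the requested units.
N / 1e23 = n * 6.022
N / 1e23 = 4.914 * 6.022
N / 1e23 = 29.592108, rounded to 4 dp:

29.5921


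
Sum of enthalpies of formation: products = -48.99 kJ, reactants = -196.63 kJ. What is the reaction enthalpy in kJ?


dH_rxn = sum(dH_f products) - sum(dH_f reactants)
dH_rxn = -48.99 - (-196.63)
dH_rxn = 147.64 kJ:

147.64 kJ


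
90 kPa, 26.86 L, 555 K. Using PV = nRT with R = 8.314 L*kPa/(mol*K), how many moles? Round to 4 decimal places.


PV = nRT, solve for n = PV / (RT).
PV = 90 * 26.86 = 2417.4
RT = 8.314 * 555 = 4614.27
n = 2417.4 / 4614.27
n = 0.52389652 mol, rounded to 4 dp:

0.5239 mol


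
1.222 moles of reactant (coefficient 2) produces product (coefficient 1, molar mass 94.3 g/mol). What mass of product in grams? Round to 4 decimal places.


Use the coefficient ratio to convert reactant moles to product moles, then multiply by the product's molar mass.
moles_P = moles_R * (coeff_P / coeff_R) = 1.222 * (1/2) = 0.611
mass_P = moles_P * M_P = 0.611 * 94.3
mass_P = 57.6173 g, rounded to 4 dp:

57.6173 g


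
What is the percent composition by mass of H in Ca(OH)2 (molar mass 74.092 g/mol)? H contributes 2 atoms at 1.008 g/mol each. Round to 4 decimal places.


pct = 100 * (n_elem * M_elem) / M_total
mass_contribution = 2 * 1.008 = 2.016 g/mol
pct = 100 * 2.016 / 74.092
pct = 2.72094153 %, rounded to 4 dp:

2.7209 %


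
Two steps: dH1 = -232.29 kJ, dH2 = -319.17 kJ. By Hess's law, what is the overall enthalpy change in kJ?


Hess's law: enthalpy is a state function, so add the step enthalpies.
dH_total = dH1 + dH2 = -232.29 + (-319.17)
dH_total = -551.46 kJ:

-551.46 kJ


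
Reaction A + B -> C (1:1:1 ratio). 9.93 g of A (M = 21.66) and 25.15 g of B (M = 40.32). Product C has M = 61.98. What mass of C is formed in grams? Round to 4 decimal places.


Find moles of each reactant; the smaller value is the limiting reagent in a 1:1:1 reaction, so moles_C equals moles of the limiter.
n_A = mass_A / M_A = 9.93 / 21.66 = 0.458449 mol
n_B = mass_B / M_B = 25.15 / 40.32 = 0.62376 mol
Limiting reagent: A (smaller), n_limiting = 0.458449 mol
mass_C = n_limiting * M_C = 0.458449 * 61.98
mass_C = 28.41466902 g, rounded to 4 dp:

28.4147 g


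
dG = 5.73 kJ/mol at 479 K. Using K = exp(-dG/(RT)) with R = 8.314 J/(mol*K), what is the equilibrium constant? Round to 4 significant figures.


dG is in kJ/mol; multiply by 1000 to match R in J/(mol*K).
RT = 8.314 * 479 = 3982.406 J/mol
exponent = -dG*1000 / (RT) = -(5.73*1000) / 3982.406 = -1.43882869
K = exp(-1.43882869)
K = 0.23720544, rounded to 4 significant figures:

0.2372


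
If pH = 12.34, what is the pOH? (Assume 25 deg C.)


At 25 deg C, pH + pOH = 14.
pOH = 14 - pH = 14 - 12.34
pOH = 1.66:

1.66


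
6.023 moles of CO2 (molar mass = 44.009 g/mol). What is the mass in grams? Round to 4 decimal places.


mass = n * M
mass = 6.023 * 44.009
mass = 265.066207 g, rounded to 4 dp:

265.0662 g


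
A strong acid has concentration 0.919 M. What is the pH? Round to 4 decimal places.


A strong acid dissociates completely, so [H+] equals the given concentration.
pH = -log10([H+]) = -log10(0.919)
pH = 0.03668449, rounded to 4 dp:

0.0367


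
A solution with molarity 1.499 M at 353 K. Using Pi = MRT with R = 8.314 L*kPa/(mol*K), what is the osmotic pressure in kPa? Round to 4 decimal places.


Osmotic pressure (van't Hoff): Pi = M*R*T.
RT = 8.314 * 353 = 2934.842
Pi = 1.499 * 2934.842
Pi = 4399.328158 kPa, rounded to 4 dp:

4399.3282 kPa


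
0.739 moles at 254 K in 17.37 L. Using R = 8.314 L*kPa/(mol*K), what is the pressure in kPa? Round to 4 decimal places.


PV = nRT, solve for P = nRT / V.
nRT = 0.739 * 8.314 * 254 = 1560.5877
P = 1560.5877 / 17.37
P = 89.84385147 kPa, rounded to 4 dp:

89.8439 kPa


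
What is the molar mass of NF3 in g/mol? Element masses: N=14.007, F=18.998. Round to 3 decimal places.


M = sum(count * atomic_mass) over atoms.
M = 1*14.007 + 3*18.998
M = 14.007 + 56.994
M = 71.001 g/mol, rounded to 3 dp:

71.001 g/mol


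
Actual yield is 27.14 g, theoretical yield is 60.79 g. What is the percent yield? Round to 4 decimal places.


% yield = 100 * actual / theoretical
% yield = 100 * 27.14 / 60.79
% yield = 44.6455009 %, rounded to 4 dp:

44.6455 %


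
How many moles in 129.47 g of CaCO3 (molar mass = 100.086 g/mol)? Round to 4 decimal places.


n = mass / M
n = 129.47 / 100.086
n = 1.29358751 mol, rounded to 4 dp:

1.2936 mol


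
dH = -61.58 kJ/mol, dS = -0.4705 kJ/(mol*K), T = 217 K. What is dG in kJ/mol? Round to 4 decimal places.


Gibbs: dG = dH - T*dS (consistent units, dS already in kJ/(mol*K)).
T*dS = 217 * -0.4705 = -102.0985
dG = -61.58 - (-102.0985)
dG = 40.5185 kJ/mol, rounded to 4 dp:

40.5185 kJ/mol


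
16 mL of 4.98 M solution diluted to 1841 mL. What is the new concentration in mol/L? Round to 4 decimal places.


Dilution: M1*V1 = M2*V2, solve for M2.
M2 = M1*V1 / V2
M2 = 4.98 * 16 / 1841
M2 = 79.68 / 1841
M2 = 0.04328083 mol/L, rounded to 4 dp:

0.0433 mol/L


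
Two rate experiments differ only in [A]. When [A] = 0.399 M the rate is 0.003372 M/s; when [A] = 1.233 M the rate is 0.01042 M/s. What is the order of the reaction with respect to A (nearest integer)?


Rate is proportional to [A]^n, so rate2/rate1 = ([A]2/[A]1)^n. Take logs to solve for n.
rate2/rate1 = 0.01042 / 0.003372 = 3.0902
[A]2/[A]1 = 1.233 / 0.399 = 3.0902
n = ln(3.0902) / ln(3.0902) = 1.0
Nearest integer order:

1


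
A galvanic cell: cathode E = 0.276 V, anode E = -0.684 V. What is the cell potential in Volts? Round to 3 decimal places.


Standard cell potential: E_cell = E_cathode - E_anode.
E_cell = 0.276 - (-0.684)
E_cell = 0.96 V, rounded to 3 dp:

0.960 V


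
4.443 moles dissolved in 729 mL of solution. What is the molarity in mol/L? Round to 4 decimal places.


Convert volume to liters: V_L = V_mL / 1000.
V_L = 729 / 1000 = 0.729 L
M = n / V_L = 4.443 / 0.729
M = 6.09465021 mol/L, rounded to 4 dp:

6.0947 mol/L


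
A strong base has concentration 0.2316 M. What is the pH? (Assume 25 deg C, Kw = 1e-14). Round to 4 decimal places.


A strong base dissociates completely, so [OH-] equals the given concentration.
pOH = -log10([OH-]) = -log10(0.2316) = 0.635261
pH = 14 - pOH = 14 - 0.635261
pH = 13.364739, rounded to 4 dp:

13.3647


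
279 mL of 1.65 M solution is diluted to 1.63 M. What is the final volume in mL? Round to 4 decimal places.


Dilution: M1*V1 = M2*V2, solve for V2.
V2 = M1*V1 / M2
V2 = 1.65 * 279 / 1.63
V2 = 460.35 / 1.63
V2 = 282.42331288 mL, rounded to 4 dp:

282.4233 mL


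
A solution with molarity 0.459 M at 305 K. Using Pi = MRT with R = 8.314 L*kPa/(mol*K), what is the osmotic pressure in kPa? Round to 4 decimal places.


Osmotic pressure (van't Hoff): Pi = M*R*T.
RT = 8.314 * 305 = 2535.77
Pi = 0.459 * 2535.77
Pi = 1163.91843 kPa, rounded to 4 dp:

1163.9184 kPa


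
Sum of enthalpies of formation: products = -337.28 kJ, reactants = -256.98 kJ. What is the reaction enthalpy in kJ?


dH_rxn = sum(dH_f products) - sum(dH_f reactants)
dH_rxn = -337.28 - (-256.98)
dH_rxn = -80.3 kJ:

-80.30 kJ


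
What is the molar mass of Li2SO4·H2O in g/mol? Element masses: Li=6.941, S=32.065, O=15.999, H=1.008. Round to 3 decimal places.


M = sum(count * atomic_mass) over atoms.
M = 2*6.941 + 1*32.065 + 5*15.999 + 2*1.008
M = 13.882 + 32.065 + 79.995 + 2.016
M = 127.958 g/mol, rounded to 3 dp:

127.958 g/mol


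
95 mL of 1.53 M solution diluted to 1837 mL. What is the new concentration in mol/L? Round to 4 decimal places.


Dilution: M1*V1 = M2*V2, solve for M2.
M2 = M1*V1 / V2
M2 = 1.53 * 95 / 1837
M2 = 145.35 / 1837
M2 = 0.07912357 mol/L, rounded to 4 dp:

0.0791 mol/L


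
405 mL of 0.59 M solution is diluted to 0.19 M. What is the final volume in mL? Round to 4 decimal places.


Dilution: M1*V1 = M2*V2, solve for V2.
V2 = M1*V1 / M2
V2 = 0.59 * 405 / 0.19
V2 = 238.95 / 0.19
V2 = 1257.63157895 mL, rounded to 4 dp:

1257.6316 mL


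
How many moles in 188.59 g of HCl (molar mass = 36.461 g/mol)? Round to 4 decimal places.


n = mass / M
n = 188.59 / 36.461
n = 5.17237596 mol, rounded to 4 dp:

5.1724 mol


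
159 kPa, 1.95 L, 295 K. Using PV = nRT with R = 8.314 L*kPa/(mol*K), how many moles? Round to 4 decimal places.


PV = nRT, solve for n = PV / (RT).
PV = 159 * 1.95 = 310.05
RT = 8.314 * 295 = 2452.63
n = 310.05 / 2452.63
n = 0.12641532 mol, rounded to 4 dp:

0.1264 mol


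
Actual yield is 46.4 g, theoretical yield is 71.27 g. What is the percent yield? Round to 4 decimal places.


% yield = 100 * actual / theoretical
% yield = 100 * 46.4 / 71.27
% yield = 65.10453206 %, rounded to 4 dp:

65.1045 %


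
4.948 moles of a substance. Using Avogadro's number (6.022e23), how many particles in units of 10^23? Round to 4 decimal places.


N = n * NA, then divide by 1e23 for the requested units.
N / 1e23 = n * 6.022
N / 1e23 = 4.948 * 6.022
N / 1e23 = 29.796856, rounded to 4 dp:

29.7969


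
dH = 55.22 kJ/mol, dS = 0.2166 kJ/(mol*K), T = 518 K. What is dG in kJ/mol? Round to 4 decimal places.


Gibbs: dG = dH - T*dS (consistent units, dS already in kJ/(mol*K)).
T*dS = 518 * 0.2166 = 112.1988
dG = 55.22 - (112.1988)
dG = -56.9788 kJ/mol, rounded to 4 dp:

-56.9788 kJ/mol


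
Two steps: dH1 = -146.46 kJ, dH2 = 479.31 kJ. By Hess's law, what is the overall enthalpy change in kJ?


Hess's law: enthalpy is a state function, so add the step enthalpies.
dH_total = dH1 + dH2 = -146.46 + (479.31)
dH_total = 332.85 kJ:

332.85 kJ


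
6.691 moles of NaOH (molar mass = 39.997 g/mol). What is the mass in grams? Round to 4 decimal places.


mass = n * M
mass = 6.691 * 39.997
mass = 267.619927 g, rounded to 4 dp:

267.6199 g


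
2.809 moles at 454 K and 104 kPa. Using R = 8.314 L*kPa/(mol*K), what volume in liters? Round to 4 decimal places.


PV = nRT, solve for V = nRT / P.
nRT = 2.809 * 8.314 * 454 = 10602.7278
V = 10602.7278 / 104
V = 101.94930577 L, rounded to 4 dp:

101.9493 L


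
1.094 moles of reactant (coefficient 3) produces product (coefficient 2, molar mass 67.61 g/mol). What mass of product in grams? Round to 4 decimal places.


Use the coefficient ratio to convert reactant moles to product moles, then multiply by the product's molar mass.
moles_P = moles_R * (coeff_P / coeff_R) = 1.094 * (2/3) = 0.729333
mass_P = moles_P * M_P = 0.729333 * 67.61
mass_P = 49.31020413 g, rounded to 4 dp:

49.3102 g


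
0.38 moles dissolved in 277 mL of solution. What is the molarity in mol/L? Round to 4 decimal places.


Convert volume to liters: V_L = V_mL / 1000.
V_L = 277 / 1000 = 0.277 L
M = n / V_L = 0.38 / 0.277
M = 1.37184116 mol/L, rounded to 4 dp:

1.3718 mol/L


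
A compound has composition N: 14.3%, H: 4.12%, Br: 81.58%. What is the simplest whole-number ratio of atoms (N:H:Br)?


Assume 100 g of compound, divide each mass% by atomic mass to get moles, then normalize by the smallest to get a raw atom ratio.
Moles per 100 g: N: 14.3/14.007 = 1.0209, H: 4.12/1.008 = 4.0873, Br: 81.58/79.904 = 1.021
Raw ratio (divide by min = 1.0209): N: 1.0, H: 4.004, Br: 1.0
Multiply by 1 to clear fractions: N: 1.0 ~= 1, H: 4.004 ~= 4, Br: 1.0 ~= 1
Reduce by GCD to get the simplest whole-number ratio:

1:4:1


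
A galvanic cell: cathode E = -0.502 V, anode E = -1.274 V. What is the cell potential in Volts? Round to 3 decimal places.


Standard cell potential: E_cell = E_cathode - E_anode.
E_cell = -0.502 - (-1.274)
E_cell = 0.772 V, rounded to 3 dp:

0.772 V


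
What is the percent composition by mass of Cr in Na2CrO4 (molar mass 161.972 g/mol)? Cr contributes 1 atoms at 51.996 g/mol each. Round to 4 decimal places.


pct = 100 * (n_elem * M_elem) / M_total
mass_contribution = 1 * 51.996 = 51.996 g/mol
pct = 100 * 51.996 / 161.972
pct = 32.10184476 %, rounded to 4 dp:

32.1018 %


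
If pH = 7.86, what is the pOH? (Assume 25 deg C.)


At 25 deg C, pH + pOH = 14.
pOH = 14 - pH = 14 - 7.86
pOH = 6.14:

6.14


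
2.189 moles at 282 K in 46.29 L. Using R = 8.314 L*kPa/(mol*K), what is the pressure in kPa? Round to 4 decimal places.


PV = nRT, solve for P = nRT / V.
nRT = 2.189 * 8.314 * 282 = 5132.2156
P = 5132.2156 / 46.29
P = 110.87093541 kPa, rounded to 4 dp:

110.8709 kPa


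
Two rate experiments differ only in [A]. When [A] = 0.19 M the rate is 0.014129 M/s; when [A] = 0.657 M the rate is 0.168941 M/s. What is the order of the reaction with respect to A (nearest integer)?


Rate is proportional to [A]^n, so rate2/rate1 = ([A]2/[A]1)^n. Take logs to solve for n.
rate2/rate1 = 0.168941 / 0.014129 = 11.957
[A]2/[A]1 = 0.657 / 0.19 = 3.4579
n = ln(11.957) / ln(3.4579) = 2.0
Nearest integer order:

2


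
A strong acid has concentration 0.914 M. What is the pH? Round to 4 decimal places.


A strong acid dissociates completely, so [H+] equals the given concentration.
pH = -log10([H+]) = -log10(0.914)
pH = 0.0390538, rounded to 4 dp:

0.0391


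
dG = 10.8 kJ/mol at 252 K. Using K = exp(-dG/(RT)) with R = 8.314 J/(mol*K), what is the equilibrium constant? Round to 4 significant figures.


dG is in kJ/mol; multiply by 1000 to match R in J/(mol*K).
RT = 8.314 * 252 = 2095.128 J/mol
exponent = -dG*1000 / (RT) = -(10.8*1000) / 2095.128 = -5.15481632
K = exp(-5.15481632)
K = 0.0057715401, rounded to 4 significant figures:

0.005772


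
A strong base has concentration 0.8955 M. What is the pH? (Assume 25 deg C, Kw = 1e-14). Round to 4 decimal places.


A strong base dissociates completely, so [OH-] equals the given concentration.
pOH = -log10([OH-]) = -log10(0.8955) = 0.047934
pH = 14 - pOH = 14 - 0.047934
pH = 13.952066, rounded to 4 dp:

13.9521


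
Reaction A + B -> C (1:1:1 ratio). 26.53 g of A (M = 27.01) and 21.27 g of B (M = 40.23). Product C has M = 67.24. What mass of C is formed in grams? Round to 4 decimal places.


Find moles of each reactant; the smaller value is the limiting reagent in a 1:1:1 reaction, so moles_C equals moles of the limiter.
n_A = mass_A / M_A = 26.53 / 27.01 = 0.982229 mol
n_B = mass_B / M_B = 21.27 / 40.23 = 0.52871 mol
Limiting reagent: B (smaller), n_limiting = 0.52871 mol
mass_C = n_limiting * M_C = 0.52871 * 67.24
mass_C = 35.5504604 g, rounded to 4 dp:

35.5505 g


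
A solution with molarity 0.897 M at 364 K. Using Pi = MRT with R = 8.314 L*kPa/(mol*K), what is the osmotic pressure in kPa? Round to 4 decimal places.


Osmotic pressure (van't Hoff): Pi = M*R*T.
RT = 8.314 * 364 = 3026.296
Pi = 0.897 * 3026.296
Pi = 2714.587512 kPa, rounded to 4 dp:

2714.5875 kPa


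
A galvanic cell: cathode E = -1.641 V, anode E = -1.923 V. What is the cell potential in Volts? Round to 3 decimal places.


Standard cell potential: E_cell = E_cathode - E_anode.
E_cell = -1.641 - (-1.923)
E_cell = 0.282 V, rounded to 3 dp:

0.282 V


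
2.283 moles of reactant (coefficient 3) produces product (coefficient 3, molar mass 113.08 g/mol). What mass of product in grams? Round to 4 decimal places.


Use the coefficient ratio to convert reactant moles to product moles, then multiply by the product's molar mass.
moles_P = moles_R * (coeff_P / coeff_R) = 2.283 * (3/3) = 2.283
mass_P = moles_P * M_P = 2.283 * 113.08
mass_P = 258.16164 g, rounded to 4 dp:

258.1616 g


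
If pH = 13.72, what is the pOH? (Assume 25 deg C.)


At 25 deg C, pH + pOH = 14.
pOH = 14 - pH = 14 - 13.72
pOH = 0.28:

0.28


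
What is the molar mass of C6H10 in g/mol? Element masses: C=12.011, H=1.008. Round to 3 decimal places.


M = sum(count * atomic_mass) over atoms.
M = 6*12.011 + 10*1.008
M = 72.066 + 10.08
M = 82.146 g/mol, rounded to 3 dp:

82.146 g/mol


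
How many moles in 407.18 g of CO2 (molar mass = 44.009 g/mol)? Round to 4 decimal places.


n = mass / M
n = 407.18 / 44.009
n = 9.25219841 mol, rounded to 4 dp:

9.2522 mol


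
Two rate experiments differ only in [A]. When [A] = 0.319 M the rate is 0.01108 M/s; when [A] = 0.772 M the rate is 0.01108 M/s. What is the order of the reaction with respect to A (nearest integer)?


Rate is proportional to [A]^n, so rate2/rate1 = ([A]2/[A]1)^n. Take logs to solve for n.
rate2/rate1 = 0.01108 / 0.01108 = 1.0
[A]2/[A]1 = 0.772 / 0.319 = 2.4201
n = ln(1.0) / ln(2.4201) = 0.0
Nearest integer order:

0


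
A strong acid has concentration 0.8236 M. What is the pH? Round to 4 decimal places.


A strong acid dissociates completely, so [H+] equals the given concentration.
pH = -log10([H+]) = -log10(0.8236)
pH = 0.08428366, rounded to 4 dp:

0.0843


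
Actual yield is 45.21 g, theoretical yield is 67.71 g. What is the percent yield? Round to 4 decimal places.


% yield = 100 * actual / theoretical
% yield = 100 * 45.21 / 67.71
% yield = 66.77004874 %, rounded to 4 dp:

66.7700 %


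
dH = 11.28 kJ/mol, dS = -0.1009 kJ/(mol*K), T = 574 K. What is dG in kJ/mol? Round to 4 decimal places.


Gibbs: dG = dH - T*dS (consistent units, dS already in kJ/(mol*K)).
T*dS = 574 * -0.1009 = -57.9166
dG = 11.28 - (-57.9166)
dG = 69.1966 kJ/mol, rounded to 4 dp:

69.1966 kJ/mol


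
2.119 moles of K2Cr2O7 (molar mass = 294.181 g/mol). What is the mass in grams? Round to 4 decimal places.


mass = n * M
mass = 2.119 * 294.181
mass = 623.369539 g, rounded to 4 dp:

623.3695 g


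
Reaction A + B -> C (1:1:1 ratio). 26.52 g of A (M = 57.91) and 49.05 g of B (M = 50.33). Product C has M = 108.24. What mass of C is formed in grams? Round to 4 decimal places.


Find moles of each reactant; the smaller value is the limiting reagent in a 1:1:1 reaction, so moles_C equals moles of the limiter.
n_A = mass_A / M_A = 26.52 / 57.91 = 0.457952 mol
n_B = mass_B / M_B = 49.05 / 50.33 = 0.974568 mol
Limiting reagent: A (smaller), n_limiting = 0.457952 mol
mass_C = n_limiting * M_C = 0.457952 * 108.24
mass_C = 49.56872448 g, rounded to 4 dp:

49.5687 g


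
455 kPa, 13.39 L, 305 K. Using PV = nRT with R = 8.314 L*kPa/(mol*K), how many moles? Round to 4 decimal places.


PV = nRT, solve for n = PV / (RT).
PV = 455 * 13.39 = 6092.45
RT = 8.314 * 305 = 2535.77
n = 6092.45 / 2535.77
n = 2.40260355 mol, rounded to 4 dp:

2.4026 mol


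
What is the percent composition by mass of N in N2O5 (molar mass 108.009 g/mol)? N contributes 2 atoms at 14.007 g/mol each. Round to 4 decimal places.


pct = 100 * (n_elem * M_elem) / M_total
mass_contribution = 2 * 14.007 = 28.014 g/mol
pct = 100 * 28.014 / 108.009
pct = 25.93672749 %, rounded to 4 dp:

25.9367 %


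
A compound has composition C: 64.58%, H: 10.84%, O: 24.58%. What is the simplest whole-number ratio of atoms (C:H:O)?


Assume 100 g of compound, divide each mass% by atomic mass to get moles, then normalize by the smallest to get a raw atom ratio.
Moles per 100 g: C: 64.58/12.011 = 5.3767, H: 10.84/1.008 = 10.754, O: 24.58/15.999 = 1.5363
Raw ratio (divide by min = 1.5363): C: 3.5, H: 7.0, O: 1.0
Multiply by 2 to clear fractions: C: 6.999 ~= 7, H: 13.999 ~= 14, O: 2.0 ~= 2
Reduce by GCD to get the simplest whole-number ratio:

7:14:2


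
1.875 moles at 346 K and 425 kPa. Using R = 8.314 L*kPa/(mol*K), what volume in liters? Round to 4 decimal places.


PV = nRT, solve for V = nRT / P.
nRT = 1.875 * 8.314 * 346 = 5393.7075
V = 5393.7075 / 425
V = 12.69107647 L, rounded to 4 dp:

12.6911 L


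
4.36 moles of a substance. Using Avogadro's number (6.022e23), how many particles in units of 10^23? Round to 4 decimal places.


N = n * NA, then divide by 1e23 for the requested units.
N / 1e23 = n * 6.022
N / 1e23 = 4.36 * 6.022
N / 1e23 = 26.25592, rounded to 4 dp:

26.2559


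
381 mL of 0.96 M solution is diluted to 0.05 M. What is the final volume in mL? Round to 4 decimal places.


Dilution: M1*V1 = M2*V2, solve for V2.
V2 = M1*V1 / M2
V2 = 0.96 * 381 / 0.05
V2 = 365.76 / 0.05
V2 = 7315.2 mL, rounded to 4 dp:

7315.2000 mL


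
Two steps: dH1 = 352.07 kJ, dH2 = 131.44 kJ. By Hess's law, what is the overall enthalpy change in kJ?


Hess's law: enthalpy is a state function, so add the step enthalpies.
dH_total = dH1 + dH2 = 352.07 + (131.44)
dH_total = 483.51 kJ:

483.51 kJ


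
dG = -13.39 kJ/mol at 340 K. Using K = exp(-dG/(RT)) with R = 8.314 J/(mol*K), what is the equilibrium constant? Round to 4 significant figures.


dG is in kJ/mol; multiply by 1000 to match R in J/(mol*K).
RT = 8.314 * 340 = 2826.76 J/mol
exponent = -dG*1000 / (RT) = -(-13.39*1000) / 2826.76 = 4.7368719
K = exp(4.7368719)
K = 114.0768, rounded to 4 significant figures:

114.1


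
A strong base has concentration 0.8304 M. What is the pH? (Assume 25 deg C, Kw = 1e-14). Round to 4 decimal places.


A strong base dissociates completely, so [OH-] equals the given concentration.
pOH = -log10([OH-]) = -log10(0.8304) = 0.080713
pH = 14 - pOH = 14 - 0.080713
pH = 13.919287, rounded to 4 dp:

13.9193


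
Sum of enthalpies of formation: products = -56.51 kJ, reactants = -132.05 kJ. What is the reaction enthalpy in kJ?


dH_rxn = sum(dH_f products) - sum(dH_f reactants)
dH_rxn = -56.51 - (-132.05)
dH_rxn = 75.54 kJ:

75.54 kJ


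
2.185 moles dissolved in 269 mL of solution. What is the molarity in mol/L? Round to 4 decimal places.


Convert volume to liters: V_L = V_mL / 1000.
V_L = 269 / 1000 = 0.269 L
M = n / V_L = 2.185 / 0.269
M = 8.12267658 mol/L, rounded to 4 dp:

8.1227 mol/L


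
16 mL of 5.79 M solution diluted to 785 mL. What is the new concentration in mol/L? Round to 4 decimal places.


Dilution: M1*V1 = M2*V2, solve for M2.
M2 = M1*V1 / V2
M2 = 5.79 * 16 / 785
M2 = 92.64 / 785
M2 = 0.11801274 mol/L, rounded to 4 dp:

0.1180 mol/L


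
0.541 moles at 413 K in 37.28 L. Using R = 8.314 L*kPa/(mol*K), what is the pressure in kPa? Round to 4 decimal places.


PV = nRT, solve for P = nRT / V.
nRT = 0.541 * 8.314 * 413 = 1857.622
P = 1857.622 / 37.28
P = 49.82891631 kPa, rounded to 4 dp:

49.8289 kPa


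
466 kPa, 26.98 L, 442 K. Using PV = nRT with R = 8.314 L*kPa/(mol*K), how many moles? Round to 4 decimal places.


PV = nRT, solve for n = PV / (RT).
PV = 466 * 26.98 = 12572.68
RT = 8.314 * 442 = 3674.788
n = 12572.68 / 3674.788
n = 3.42133478 mol, rounded to 4 dp:

3.4213 mol


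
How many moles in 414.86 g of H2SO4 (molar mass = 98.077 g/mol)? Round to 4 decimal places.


n = mass / M
n = 414.86 / 98.077
n = 4.22994178 mol, rounded to 4 dp:

4.2299 mol


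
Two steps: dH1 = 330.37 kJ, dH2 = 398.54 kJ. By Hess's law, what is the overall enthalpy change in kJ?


Hess's law: enthalpy is a state function, so add the step enthalpies.
dH_total = dH1 + dH2 = 330.37 + (398.54)
dH_total = 728.91 kJ:

728.91 kJ


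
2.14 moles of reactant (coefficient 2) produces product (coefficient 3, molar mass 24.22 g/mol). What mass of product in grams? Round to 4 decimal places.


Use the coefficient ratio to convert reactant moles to product moles, then multiply by the product's molar mass.
moles_P = moles_R * (coeff_P / coeff_R) = 2.14 * (3/2) = 3.21
mass_P = moles_P * M_P = 3.21 * 24.22
mass_P = 77.7462 g, rounded to 4 dp:

77.7462 g


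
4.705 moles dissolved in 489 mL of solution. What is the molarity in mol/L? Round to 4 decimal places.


Convert volume to liters: V_L = V_mL / 1000.
V_L = 489 / 1000 = 0.489 L
M = n / V_L = 4.705 / 0.489
M = 9.62167689 mol/L, rounded to 4 dp:

9.6217 mol/L


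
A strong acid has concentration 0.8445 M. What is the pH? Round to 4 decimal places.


A strong acid dissociates completely, so [H+] equals the given concentration.
pH = -log10([H+]) = -log10(0.8445)
pH = 0.07340035, rounded to 4 dp:

0.0734


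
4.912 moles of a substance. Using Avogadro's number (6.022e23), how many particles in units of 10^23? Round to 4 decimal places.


N = n * NA, then divide by 1e23 for the requested units.
N / 1e23 = n * 6.022
N / 1e23 = 4.912 * 6.022
N / 1e23 = 29.580064, rounded to 4 dp:

29.5801


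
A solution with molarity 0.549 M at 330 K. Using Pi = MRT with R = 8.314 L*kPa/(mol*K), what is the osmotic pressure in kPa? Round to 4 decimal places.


Osmotic pressure (van't Hoff): Pi = M*R*T.
RT = 8.314 * 330 = 2743.62
Pi = 0.549 * 2743.62
Pi = 1506.24738 kPa, rounded to 4 dp:

1506.2474 kPa


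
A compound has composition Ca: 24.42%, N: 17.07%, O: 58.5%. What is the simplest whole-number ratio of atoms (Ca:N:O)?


Assume 100 g of compound, divide each mass% by atomic mass to get moles, then normalize by the smallest to get a raw atom ratio.
Moles per 100 g: Ca: 24.42/40.078 = 0.6093, N: 17.07/14.007 = 1.2187, O: 58.5/15.999 = 3.6565
Raw ratio (divide by min = 0.6093): Ca: 1.0, N: 2.0, O: 6.001
Multiply by 1 to clear fractions: Ca: 1.0 ~= 1, N: 2.0 ~= 2, O: 6.001 ~= 6
Reduce by GCD to get the simplest whole-number ratio:

1:2:6


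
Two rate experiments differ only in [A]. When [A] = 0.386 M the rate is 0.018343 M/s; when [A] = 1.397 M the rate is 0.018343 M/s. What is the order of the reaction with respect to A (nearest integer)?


Rate is proportional to [A]^n, so rate2/rate1 = ([A]2/[A]1)^n. Take logs to solve for n.
rate2/rate1 = 0.018343 / 0.018343 = 1.0
[A]2/[A]1 = 1.397 / 0.386 = 3.6192
n = ln(1.0) / ln(3.6192) = 0.0
Nearest integer order:

0


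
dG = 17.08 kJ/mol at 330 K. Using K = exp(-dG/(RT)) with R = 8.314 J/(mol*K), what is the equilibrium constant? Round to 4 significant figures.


dG is in kJ/mol; multiply by 1000 to match R in J/(mol*K).
RT = 8.314 * 330 = 2743.62 J/mol
exponent = -dG*1000 / (RT) = -(17.08*1000) / 2743.62 = -6.22535191
K = exp(-6.22535191)
K = 0.0019786274, rounded to 4 significant figures:

0.001979


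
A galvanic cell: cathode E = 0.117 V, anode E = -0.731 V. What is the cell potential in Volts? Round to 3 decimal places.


Standard cell potential: E_cell = E_cathode - E_anode.
E_cell = 0.117 - (-0.731)
E_cell = 0.848 V, rounded to 3 dp:

0.848 V


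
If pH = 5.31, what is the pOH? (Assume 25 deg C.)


At 25 deg C, pH + pOH = 14.
pOH = 14 - pH = 14 - 5.31
pOH = 8.69:

8.69


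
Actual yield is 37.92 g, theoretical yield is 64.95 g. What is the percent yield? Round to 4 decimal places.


% yield = 100 * actual / theoretical
% yield = 100 * 37.92 / 64.95
% yield = 58.38337182 %, rounded to 4 dp:

58.3834 %


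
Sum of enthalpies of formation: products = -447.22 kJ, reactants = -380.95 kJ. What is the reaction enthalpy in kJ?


dH_rxn = sum(dH_f products) - sum(dH_f reactants)
dH_rxn = -447.22 - (-380.95)
dH_rxn = -66.27 kJ:

-66.27 kJ


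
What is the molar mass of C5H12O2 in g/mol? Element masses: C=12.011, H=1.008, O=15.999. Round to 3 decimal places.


M = sum(count * atomic_mass) over atoms.
M = 5*12.011 + 12*1.008 + 2*15.999
M = 60.055 + 12.096 + 31.998
M = 104.149 g/mol, rounded to 3 dp:

104.149 g/mol


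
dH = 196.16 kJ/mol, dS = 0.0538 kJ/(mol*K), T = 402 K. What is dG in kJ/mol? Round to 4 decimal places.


Gibbs: dG = dH - T*dS (consistent units, dS already in kJ/(mol*K)).
T*dS = 402 * 0.0538 = 21.6276
dG = 196.16 - (21.6276)
dG = 174.5324 kJ/mol, rounded to 4 dp:

174.5324 kJ/mol


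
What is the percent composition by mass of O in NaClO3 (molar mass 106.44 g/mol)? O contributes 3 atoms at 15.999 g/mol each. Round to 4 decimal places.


pct = 100 * (n_elem * M_elem) / M_total
mass_contribution = 3 * 15.999 = 47.997 g/mol
pct = 100 * 47.997 / 106.44
pct = 45.09301015 %, rounded to 4 dp:

45.0930 %


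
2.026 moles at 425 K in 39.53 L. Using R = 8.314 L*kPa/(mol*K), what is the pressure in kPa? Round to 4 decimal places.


PV = nRT, solve for P = nRT / V.
nRT = 2.026 * 8.314 * 425 = 7158.7697
P = 7158.7697 / 39.53
P = 181.09713382 kPa, rounded to 4 dp:

181.0971 kPa


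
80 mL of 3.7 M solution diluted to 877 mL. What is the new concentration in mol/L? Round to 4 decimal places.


Dilution: M1*V1 = M2*V2, solve for M2.
M2 = M1*V1 / V2
M2 = 3.7 * 80 / 877
M2 = 296.0 / 877
M2 = 0.33751425 mol/L, rounded to 4 dp:

0.3375 mol/L


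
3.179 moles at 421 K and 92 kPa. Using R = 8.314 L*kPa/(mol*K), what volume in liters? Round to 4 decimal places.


PV = nRT, solve for V = nRT / P.
nRT = 3.179 * 8.314 * 421 = 11127.1167
V = 11127.1167 / 92
V = 120.94692065 L, rounded to 4 dp:

120.9469 L


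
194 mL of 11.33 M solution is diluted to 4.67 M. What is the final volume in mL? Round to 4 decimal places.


Dilution: M1*V1 = M2*V2, solve for V2.
V2 = M1*V1 / M2
V2 = 11.33 * 194 / 4.67
V2 = 2198.02 / 4.67
V2 = 470.66809422 mL, rounded to 4 dp:

470.6681 mL


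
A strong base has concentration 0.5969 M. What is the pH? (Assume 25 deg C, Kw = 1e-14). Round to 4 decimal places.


A strong base dissociates completely, so [OH-] equals the given concentration.
pOH = -log10([OH-]) = -log10(0.5969) = 0.224098
pH = 14 - pOH = 14 - 0.224098
pH = 13.775902, rounded to 4 dp:

13.7759


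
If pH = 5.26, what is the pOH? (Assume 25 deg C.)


At 25 deg C, pH + pOH = 14.
pOH = 14 - pH = 14 - 5.26
pOH = 8.74:

8.74


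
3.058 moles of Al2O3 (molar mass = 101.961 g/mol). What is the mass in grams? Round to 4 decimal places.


mass = n * M
mass = 3.058 * 101.961
mass = 311.796738 g, rounded to 4 dp:

311.7967 g


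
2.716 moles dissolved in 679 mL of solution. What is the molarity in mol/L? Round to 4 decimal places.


Convert volume to liters: V_L = V_mL / 1000.
V_L = 679 / 1000 = 0.679 L
M = n / V_L = 2.716 / 0.679
M = 4.0 mol/L, rounded to 4 dp:

4.0000 mol/L
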